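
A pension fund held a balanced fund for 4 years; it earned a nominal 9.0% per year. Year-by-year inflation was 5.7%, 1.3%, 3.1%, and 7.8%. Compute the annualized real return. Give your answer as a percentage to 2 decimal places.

Cumulative inflation factor: 1.057 × 1.013 × 1.031 × 1.078 ≈ 1.19004.
Nominal growth factor: 1.41158. Real growth factor = 1.41158 / 1.19004 ≈ 1.18616.
Annualized: 1.18616^(1/4) − 1 ≈ 0.04360.

4.36%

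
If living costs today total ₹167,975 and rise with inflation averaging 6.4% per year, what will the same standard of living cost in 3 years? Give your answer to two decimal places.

Cumulative price-level factor: (1+6.4%)^3 = 1.204550144.
The nominal amount required is ₹167,975 scaled up by that factor.

₹202,334.31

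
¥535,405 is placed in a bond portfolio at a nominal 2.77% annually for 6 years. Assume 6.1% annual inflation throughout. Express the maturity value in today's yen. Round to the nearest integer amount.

¥442,169

Nominal value at maturity: ¥535,405 × (1 + 2.77%)^6 ≈ ¥630,784.
Price-level factor over 6 years: (1 + 6.1%)^6 ≈ 1.4265674267.
The maturity value deflated by that factor is the answer in today's purchasing power.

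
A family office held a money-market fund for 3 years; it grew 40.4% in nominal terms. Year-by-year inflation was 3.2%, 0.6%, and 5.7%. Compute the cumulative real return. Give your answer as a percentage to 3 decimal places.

Cumulative inflation factor: 1.032 × 1.006 × 1.057 ≈ 1.09737.
Nominal growth factor: 1.40400. Real growth factor = 1.40400 / 1.09737 ≈ 1.27942.
Total real return ≈ 27.9424%.

27.942%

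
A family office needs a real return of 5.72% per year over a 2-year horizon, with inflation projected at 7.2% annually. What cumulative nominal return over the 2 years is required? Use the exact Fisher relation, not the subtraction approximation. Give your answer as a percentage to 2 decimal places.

Required annual nominal rate: (1+5.72%)(1+7.2%) − 1 = 13.33184%.
Cumulative over 2 years: (1 + 0.1333184)^2 − 1 ≈ 0.28441.

28.44%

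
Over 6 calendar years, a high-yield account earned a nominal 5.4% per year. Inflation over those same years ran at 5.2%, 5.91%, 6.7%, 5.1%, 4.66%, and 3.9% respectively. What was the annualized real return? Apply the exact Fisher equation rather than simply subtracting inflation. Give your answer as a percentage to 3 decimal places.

Cumulative inflation factor: 1.052 × 1.0591 × 1.067 × 1.051 × 1.0466 × 1.039 ≈ 1.35868.
Nominal growth factor: 1.37102. Real growth factor = 1.37102 / 1.35868 ≈ 1.00908.
Annualized: 1.00908^(1/6) − 1 ≈ 0.00151.

0.151%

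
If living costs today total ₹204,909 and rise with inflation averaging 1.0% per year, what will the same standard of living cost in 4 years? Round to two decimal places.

Cumulative price-level factor: (1+1.0%)^4 = 1.04060401.
The nominal amount required is ₹204,909 scaled up by that factor.

₹213,229.13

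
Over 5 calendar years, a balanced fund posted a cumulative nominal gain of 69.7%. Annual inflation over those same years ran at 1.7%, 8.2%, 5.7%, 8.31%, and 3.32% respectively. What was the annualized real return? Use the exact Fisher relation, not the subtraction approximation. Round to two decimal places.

5.45%

Cumulative inflation factor: 1.017 × 1.082 × 1.057 × 1.0831 × 1.0332 ≈ 1.30160.
Nominal growth factor: 1.69700. Real growth factor = 1.69700 / 1.30160 ≈ 1.30378.
Annualized: 1.30378^(1/5) − 1 ≈ 0.05449.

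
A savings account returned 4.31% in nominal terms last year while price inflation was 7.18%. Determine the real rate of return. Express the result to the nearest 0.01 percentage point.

-2.68%

Real return via the Fisher equation: (1 + 4.31%)/(1 + 7.18%) − 1 = 1.0431/1.0718 − 1 ≈ -0.02678.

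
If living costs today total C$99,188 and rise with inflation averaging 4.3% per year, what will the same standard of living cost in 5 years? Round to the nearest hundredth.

Cumulative price-level factor: (1+4.3%)^5 ≈ 1.2343023110.
Multiplying C$99,188 by the price-level factor gives the future nominal sum.

C$122,427.98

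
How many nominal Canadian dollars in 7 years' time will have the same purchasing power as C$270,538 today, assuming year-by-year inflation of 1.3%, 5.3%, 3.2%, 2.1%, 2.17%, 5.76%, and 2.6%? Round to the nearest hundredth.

C$337,103.86

Cumulative price-level factor: 1.013 × 1.053 × 1.032 × 1.021 × 1.0217 × 1.0576 × 1.026 ≈ 1.2460499504.
The nominal amount required is C$270,538 scaled up by that factor.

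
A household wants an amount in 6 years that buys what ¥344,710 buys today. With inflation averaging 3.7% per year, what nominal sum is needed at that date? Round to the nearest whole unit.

Cumulative price-level factor: (1+3.7%)^6 ≈ 1.2435765910.
Multiplying ¥344,710 by the price-level factor gives the future nominal sum.

¥428,673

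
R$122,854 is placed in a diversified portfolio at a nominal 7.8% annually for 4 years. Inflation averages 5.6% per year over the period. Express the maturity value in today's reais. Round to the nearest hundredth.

Nominal value at maturity: R$122,854 × (1 + 7.8%)^4 ≈ R$165,906.86.
Price-level factor over 4 years: (1 + 5.6%)^4 ≈ 1.2435282985.
The maturity value deflated by that factor is the answer in today's purchasing power.

R$133,416.23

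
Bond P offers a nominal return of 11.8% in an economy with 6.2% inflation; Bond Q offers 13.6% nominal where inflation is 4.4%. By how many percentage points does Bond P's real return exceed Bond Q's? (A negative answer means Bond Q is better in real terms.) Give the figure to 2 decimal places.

-3.54

Bond P real return: 1.118/1.062 − 1 = 5.273%.
Bond Q real return: 1.136/1.044 − 1 = 8.812%.
Difference: 5.273 − 8.812 = -3.539 pp.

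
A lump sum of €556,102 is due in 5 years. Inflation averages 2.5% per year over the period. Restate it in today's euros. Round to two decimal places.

€491,513.14

Price-level factor over 5 years: (1 + 2.5%)^5 ≈ 1.1314082129.
Purchasing power today: €556,102 divided by that factor.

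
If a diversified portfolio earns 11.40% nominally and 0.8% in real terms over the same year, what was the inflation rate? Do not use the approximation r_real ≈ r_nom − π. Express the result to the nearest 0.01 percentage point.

From (1+r_nom) = (1+r_real)(1+π), we get 1+π = (1 + 11.40%)/(1 + 0.8%) = 1.1140/1.008 ≈ 1.10516.
So π ≈ 10.5159%.

10.52%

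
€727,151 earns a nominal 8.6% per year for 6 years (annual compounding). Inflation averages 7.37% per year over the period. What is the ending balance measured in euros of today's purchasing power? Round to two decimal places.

€778,584.65

Nominal value at maturity: €727,151 × (1 + 8.6%)^6 ≈ €1,192,898.68.
Price-level factor over 6 years: (1 + 7.37%)^6 ≈ 1.5321374165.
The maturity value deflated by that factor is the answer in today's purchasing power.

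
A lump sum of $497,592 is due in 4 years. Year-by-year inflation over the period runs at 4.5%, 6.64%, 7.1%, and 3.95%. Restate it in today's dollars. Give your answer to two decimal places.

$401,072.60

Price-level factor over 4 years: 1.045 × 1.0664 × 1.071 × 1.0395 ≈ 1.2406531751.
Purchasing power today: $497,592 divided by that factor.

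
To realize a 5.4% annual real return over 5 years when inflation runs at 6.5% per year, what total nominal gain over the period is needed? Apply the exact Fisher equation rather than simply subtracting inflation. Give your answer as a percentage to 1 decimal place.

Required annual nominal rate: (1+5.4%)(1+6.5%) − 1 = 12.251%.
Cumulative over 5 years: (1 + 0.12251)^5 − 1 ≈ 0.78218.

78.2%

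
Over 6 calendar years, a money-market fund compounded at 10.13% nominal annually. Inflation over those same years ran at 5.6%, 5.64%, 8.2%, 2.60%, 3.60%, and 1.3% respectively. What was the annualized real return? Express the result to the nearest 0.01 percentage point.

Cumulative inflation factor: 1.056 × 1.0564 × 1.082 × 1.0260 × 1.0360 × 1.013 ≈ 1.29968.
Nominal growth factor: 1.78416. Real growth factor = 1.78416 / 1.29968 ≈ 1.37277.
Annualized: 1.37277^(1/6) − 1 ≈ 0.05422.

5.42%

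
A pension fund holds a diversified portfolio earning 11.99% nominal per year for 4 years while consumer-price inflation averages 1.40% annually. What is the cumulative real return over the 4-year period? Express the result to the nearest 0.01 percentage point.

The annual real rate is (1+11.99%)/(1+1.40%) − 1 = 10.4438%.
Compounded over 4 years: (1 + 0.104438)^4 − 1 ≈ 0.48787.

48.79%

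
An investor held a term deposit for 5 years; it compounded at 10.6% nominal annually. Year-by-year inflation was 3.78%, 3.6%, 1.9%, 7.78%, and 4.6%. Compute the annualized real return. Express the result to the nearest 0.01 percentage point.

Cumulative inflation factor: 1.0378 × 1.036 × 1.019 × 1.0778 × 1.046 ≈ 1.23514.
Nominal growth factor: 1.65491. Real growth factor = 1.65491 / 1.23514 ≈ 1.33986.
Annualized: 1.33986^(1/5) − 1 ≈ 0.06026.

6.03%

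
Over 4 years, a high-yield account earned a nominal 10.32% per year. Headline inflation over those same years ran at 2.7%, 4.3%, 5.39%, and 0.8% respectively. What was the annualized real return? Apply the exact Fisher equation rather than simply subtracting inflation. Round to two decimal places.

Cumulative inflation factor: 1.027 × 1.043 × 1.0539 × 1.008 ≈ 1.13793.
Nominal growth factor: 1.48121. Real growth factor = 1.48121 / 1.13793 ≈ 1.30167.
Annualized: 1.30167^(1/4) − 1 ≈ 0.06813.

6.81%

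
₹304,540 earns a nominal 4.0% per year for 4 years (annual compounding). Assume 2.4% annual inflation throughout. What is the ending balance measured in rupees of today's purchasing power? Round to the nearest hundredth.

Nominal value at maturity: ₹304,540 × (1 + 4.0%)^4 ≈ ₹356,268.73.
Price-level factor over 4 years: (1 + 2.4%)^4 ≈ 1.0995116278.
The maturity value deflated by that factor is the answer in today's purchasing power.

₹324,024.52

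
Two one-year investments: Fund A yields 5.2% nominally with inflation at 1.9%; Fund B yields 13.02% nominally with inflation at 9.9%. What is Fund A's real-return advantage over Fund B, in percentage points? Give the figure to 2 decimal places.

0.40

Fund A real return: 1.052/1.019 − 1 = 3.238%.
Fund B real return: 1.1302/1.099 − 1 = 2.839%.
Difference: 3.238 − 2.839 = 0.399 pp.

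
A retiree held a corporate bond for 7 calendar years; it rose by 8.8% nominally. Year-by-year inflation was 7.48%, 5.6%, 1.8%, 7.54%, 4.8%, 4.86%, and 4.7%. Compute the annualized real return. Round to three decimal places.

-3.826%

Cumulative inflation factor: 1.0748 × 1.056 × 1.018 × 1.0754 × 1.048 × 1.0486 × 1.047 ≈ 1.42964.
Nominal growth factor: 1.08800. Real growth factor = 1.08800 / 1.42964 ≈ 0.76103.
Annualized: 0.76103^(1/7) − 1 ≈ -0.03826.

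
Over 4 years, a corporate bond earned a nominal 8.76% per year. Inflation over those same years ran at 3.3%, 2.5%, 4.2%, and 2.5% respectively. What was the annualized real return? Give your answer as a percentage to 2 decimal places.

5.47%

Cumulative inflation factor: 1.033 × 1.025 × 1.042 × 1.025 ≈ 1.13088.
Nominal growth factor: 1.39919. Real growth factor = 1.39919 / 1.13088 ≈ 1.23726.
Annualized: 1.23726^(1/4) − 1 ≈ 0.05467.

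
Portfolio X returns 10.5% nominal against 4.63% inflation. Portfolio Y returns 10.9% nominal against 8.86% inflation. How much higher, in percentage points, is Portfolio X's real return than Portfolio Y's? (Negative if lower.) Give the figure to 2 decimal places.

Portfolio X real return: 1.105/1.0463 − 1 = 5.610%.
Portfolio Y real return: 1.109/1.0886 − 1 = 1.874%.
Difference: 5.610 − 1.874 = 3.736 pp.

3.74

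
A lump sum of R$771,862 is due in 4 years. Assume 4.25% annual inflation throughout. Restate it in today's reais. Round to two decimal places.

Price-level factor over 4 years: (1 + 4.25%)^4 ≈ 1.1811478250.
Purchasing power today: R$771,862 divided by that factor.

R$653,484.67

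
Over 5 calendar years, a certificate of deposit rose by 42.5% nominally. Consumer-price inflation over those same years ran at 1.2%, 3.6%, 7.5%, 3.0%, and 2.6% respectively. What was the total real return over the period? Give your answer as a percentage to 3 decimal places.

19.641%

Cumulative inflation factor: 1.012 × 1.036 × 1.075 × 1.030 × 1.026 ≈ 1.19106.
Nominal growth factor: 1.42500. Real growth factor = 1.42500 / 1.19106 ≈ 1.19641.
Total real return ≈ 19.6414%.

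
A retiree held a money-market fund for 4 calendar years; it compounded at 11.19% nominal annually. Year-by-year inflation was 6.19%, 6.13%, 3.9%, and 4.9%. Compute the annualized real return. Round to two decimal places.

5.62%

Cumulative inflation factor: 1.0619 × 1.0613 × 1.039 × 1.049 ≈ 1.22832.
Nominal growth factor: 1.52849. Real growth factor = 1.52849 / 1.22832 ≈ 1.24437.
Annualized: 1.24437^(1/4) − 1 ≈ 0.05618.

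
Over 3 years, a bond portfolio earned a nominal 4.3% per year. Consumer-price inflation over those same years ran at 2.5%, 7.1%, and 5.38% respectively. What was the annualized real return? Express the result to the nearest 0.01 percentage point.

-0.64%

Cumulative inflation factor: 1.025 × 1.071 × 1.0538 ≈ 1.15684.
Nominal growth factor: 1.13463. Real growth factor = 1.13463 / 1.15684 ≈ 0.98080.
Annualized: 0.98080^(1/3) − 1 ≈ -0.00644.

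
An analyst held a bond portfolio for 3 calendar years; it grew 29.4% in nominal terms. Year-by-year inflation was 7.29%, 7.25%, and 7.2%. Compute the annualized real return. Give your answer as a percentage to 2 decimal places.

Cumulative inflation factor: 1.0729 × 1.0725 × 1.072 ≈ 1.23353.
Nominal growth factor: 1.29400. Real growth factor = 1.29400 / 1.23353 ≈ 1.04902.
Annualized: 1.04902^(1/3) − 1 ≈ 0.01608.

1.61%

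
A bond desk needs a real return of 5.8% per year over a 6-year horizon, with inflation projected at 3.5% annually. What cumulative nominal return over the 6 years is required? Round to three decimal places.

Required annual nominal rate: (1+5.8%)(1+3.5%) − 1 = 9.503%.
Cumulative over 6 years: (1 + 0.09503)^6 − 1 ≈ 0.72407.

72.407%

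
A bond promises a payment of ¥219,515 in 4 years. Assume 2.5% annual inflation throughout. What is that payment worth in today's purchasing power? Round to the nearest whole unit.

¥198,870

Price-level factor over 4 years: (1 + 2.5%)^4 ≈ 1.1038128906.
Purchasing power today: ¥219,515 divided by that factor.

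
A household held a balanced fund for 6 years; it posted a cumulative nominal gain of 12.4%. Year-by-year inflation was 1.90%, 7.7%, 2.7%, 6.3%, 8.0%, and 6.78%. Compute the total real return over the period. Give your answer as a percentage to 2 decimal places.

Cumulative inflation factor: 1.0190 × 1.077 × 1.027 × 1.063 × 1.080 × 1.0678 ≈ 1.38168.
Nominal growth factor: 1.12400. Real growth factor = 1.12400 / 1.38168 ≈ 0.81350.
Total real return ≈ -18.6497%.

-18.65%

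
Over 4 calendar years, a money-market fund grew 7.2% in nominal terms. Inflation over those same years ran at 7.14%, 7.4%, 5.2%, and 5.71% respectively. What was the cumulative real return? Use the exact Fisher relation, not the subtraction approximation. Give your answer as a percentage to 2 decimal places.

-16.23%

Cumulative inflation factor: 1.0714 × 1.074 × 1.052 × 1.0571 ≈ 1.27964.
Nominal growth factor: 1.07200. Real growth factor = 1.07200 / 1.27964 ≈ 0.83774.
Total real return ≈ -16.2264%.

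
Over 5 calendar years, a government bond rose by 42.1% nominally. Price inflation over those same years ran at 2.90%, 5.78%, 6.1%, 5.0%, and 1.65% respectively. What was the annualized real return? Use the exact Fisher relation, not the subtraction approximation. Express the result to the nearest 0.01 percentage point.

2.89%

Cumulative inflation factor: 1.0290 × 1.0578 × 1.061 × 1.050 × 1.0165 ≈ 1.23263.
Nominal growth factor: 1.42100. Real growth factor = 1.42100 / 1.23263 ≈ 1.15282.
Annualized: 1.15282^(1/5) − 1 ≈ 0.02885.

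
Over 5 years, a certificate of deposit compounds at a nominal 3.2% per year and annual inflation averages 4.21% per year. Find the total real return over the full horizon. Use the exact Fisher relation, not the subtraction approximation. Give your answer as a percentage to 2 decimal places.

The annual real rate is (1+3.2%)/(1+4.21%) − 1 = -0.9692%.
Compounded over 5 years: (1 + -0.009692)^5 − 1 ≈ -0.04753.

-4.75%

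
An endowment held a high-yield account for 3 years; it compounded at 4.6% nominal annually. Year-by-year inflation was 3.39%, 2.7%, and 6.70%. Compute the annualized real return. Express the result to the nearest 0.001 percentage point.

Cumulative inflation factor: 1.0339 × 1.027 × 1.0670 ≈ 1.13296.
Nominal growth factor: 1.14445. Real growth factor = 1.14445 / 1.13296 ≈ 1.01014.
Annualized: 1.01014^(1/3) − 1 ≈ 0.00337.

0.337%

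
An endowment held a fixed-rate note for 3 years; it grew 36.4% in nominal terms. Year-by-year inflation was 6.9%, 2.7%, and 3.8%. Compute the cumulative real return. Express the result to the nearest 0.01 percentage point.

19.69%

Cumulative inflation factor: 1.069 × 1.027 × 1.038 ≈ 1.13958.
Nominal growth factor: 1.36400. Real growth factor = 1.36400 / 1.13958 ≈ 1.19693.
Total real return ≈ 19.6930%.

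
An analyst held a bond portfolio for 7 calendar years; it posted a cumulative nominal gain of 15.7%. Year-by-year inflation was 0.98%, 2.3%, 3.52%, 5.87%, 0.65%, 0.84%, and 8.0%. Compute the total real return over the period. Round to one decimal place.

-6.8%

Cumulative inflation factor: 1.0098 × 1.023 × 1.0352 × 1.0587 × 1.0065 × 1.0084 × 1.080 ≈ 1.24102.
Nominal growth factor: 1.15700. Real growth factor = 1.15700 / 1.24102 ≈ 0.93230.
Total real return ≈ -6.7702%.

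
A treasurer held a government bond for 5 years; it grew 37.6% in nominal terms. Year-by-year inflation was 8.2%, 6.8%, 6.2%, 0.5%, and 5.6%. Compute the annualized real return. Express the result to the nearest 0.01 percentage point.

Cumulative inflation factor: 1.082 × 1.068 × 1.062 × 1.005 × 1.056 ≈ 1.30243.
Nominal growth factor: 1.37600. Real growth factor = 1.37600 / 1.30243 ≈ 1.05649.
Annualized: 1.05649^(1/5) − 1 ≈ 0.01105.

1.11%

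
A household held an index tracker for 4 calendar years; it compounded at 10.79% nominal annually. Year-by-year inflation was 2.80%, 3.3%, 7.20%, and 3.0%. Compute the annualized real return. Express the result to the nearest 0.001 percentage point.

Cumulative inflation factor: 1.0280 × 1.033 × 1.0720 × 1.030 ≈ 1.17253.
Nominal growth factor: 1.50661. Real growth factor = 1.50661 / 1.17253 ≈ 1.28492.
Annualized: 1.28492^(1/4) − 1 ≈ 0.06468.

6.468%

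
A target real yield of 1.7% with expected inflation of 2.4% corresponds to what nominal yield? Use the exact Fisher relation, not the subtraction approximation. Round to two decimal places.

By the Fisher equation, 1 + r_nom = (1 + 1.7%)(1 + 2.4%) = 1.017 × 1.024 = 1.041408.
So r_nom = 4.1408%.

4.14%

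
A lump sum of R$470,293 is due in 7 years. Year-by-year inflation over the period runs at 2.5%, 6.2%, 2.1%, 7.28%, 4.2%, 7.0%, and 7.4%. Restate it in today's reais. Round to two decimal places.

Price-level factor over 7 years: 1.025 × 1.062 × 1.021 × 1.0728 × 1.042 × 1.070 × 1.074 ≈ 1.4277384880.
Purchasing power today: R$470,293 divided by that factor.

R$329,397.16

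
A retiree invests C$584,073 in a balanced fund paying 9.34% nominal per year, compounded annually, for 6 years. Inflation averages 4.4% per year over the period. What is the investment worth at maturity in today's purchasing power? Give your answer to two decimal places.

Nominal value at maturity: C$584,073 × (1 + 9.34%)^6 ≈ C$998,025.29.
Price-level factor over 6 years: (1 + 4.4%)^6 ≈ 1.2948008982.
Dividing the nominal maturity value by the price-level factor gives the value in today's money.

C$770,794.41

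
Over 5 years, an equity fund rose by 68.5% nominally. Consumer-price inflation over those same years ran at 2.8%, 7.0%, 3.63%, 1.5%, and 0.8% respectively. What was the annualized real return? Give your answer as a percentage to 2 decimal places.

Cumulative inflation factor: 1.028 × 1.070 × 1.0363 × 1.015 × 1.008 ≈ 1.16624.
Nominal growth factor: 1.68500. Real growth factor = 1.68500 / 1.16624 ≈ 1.44481.
Annualized: 1.44481^(1/5) − 1 ≈ 0.07637.

7.64%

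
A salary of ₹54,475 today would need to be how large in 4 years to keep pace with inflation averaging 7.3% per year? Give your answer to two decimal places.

Cumulative price-level factor: (1+7.3%)^4 ≈ 1.3255584662.
The nominal amount required is ₹54,475 scaled up by that factor.

₹72,209.80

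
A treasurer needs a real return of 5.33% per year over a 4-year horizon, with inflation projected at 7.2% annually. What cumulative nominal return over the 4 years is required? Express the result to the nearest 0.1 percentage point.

62.6%

Required annual nominal rate: (1+5.33%)(1+7.2%) − 1 = 12.91376%.
Cumulative over 4 years: (1 + 0.1291376)^4 − 1 ≈ 0.62550.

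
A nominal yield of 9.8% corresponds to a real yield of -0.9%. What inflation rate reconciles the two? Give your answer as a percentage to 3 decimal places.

From (1+r_nom) = (1+r_real)(1+π), we get 1+π = (1 + 9.8%)/(1 − 0.9%) = 1.098/0.991 ≈ 1.10797.
So π ≈ 10.7972%.

10.797%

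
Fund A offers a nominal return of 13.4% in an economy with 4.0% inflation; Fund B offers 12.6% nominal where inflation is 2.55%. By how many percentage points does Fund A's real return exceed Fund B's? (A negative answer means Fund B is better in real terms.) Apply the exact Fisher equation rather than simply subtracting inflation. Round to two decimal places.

-0.76

Fund A real return: 1.134/1.040 − 1 = 9.038%.
Fund B real return: 1.126/1.0255 − 1 = 9.800%.
Difference: 9.038 − 9.800 = -0.762 pp.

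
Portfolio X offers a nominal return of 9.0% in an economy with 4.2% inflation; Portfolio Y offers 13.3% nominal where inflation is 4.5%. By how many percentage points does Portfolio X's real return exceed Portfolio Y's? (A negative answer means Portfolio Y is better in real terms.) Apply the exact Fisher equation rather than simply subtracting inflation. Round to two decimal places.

Portfolio X real return: 1.090/1.042 − 1 = 4.607%.
Portfolio Y real return: 1.133/1.045 − 1 = 8.421%.
Difference: 4.607 − 8.421 = -3.814 pp.

-3.81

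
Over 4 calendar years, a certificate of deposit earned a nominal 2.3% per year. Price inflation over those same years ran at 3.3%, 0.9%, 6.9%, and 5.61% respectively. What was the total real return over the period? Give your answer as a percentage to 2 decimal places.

-6.93%

Cumulative inflation factor: 1.033 × 1.009 × 1.069 × 1.0561 ≈ 1.17672.
Nominal growth factor: 1.09522. Real growth factor = 1.09522 / 1.17672 ≈ 0.93074.
Total real return ≈ -6.9260%.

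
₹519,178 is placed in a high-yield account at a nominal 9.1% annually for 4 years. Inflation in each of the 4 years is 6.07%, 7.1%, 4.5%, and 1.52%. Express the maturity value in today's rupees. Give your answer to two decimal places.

₹610,330.88

Nominal value at maturity: ₹519,178 × (1 + 9.1%)^4 ≈ ₹735,555.22.
Price-level factor over 4 years: 1.0607 × 1.071 × 1.045 × 1.0152 ≈ 1.2051745146.
Dividing the nominal maturity value by the price-level factor gives the value in today's money.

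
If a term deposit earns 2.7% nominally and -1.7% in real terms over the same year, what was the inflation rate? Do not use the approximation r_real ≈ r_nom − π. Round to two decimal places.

4.48%

From (1+r_nom) = (1+r_real)(1+π), we get 1+π = (1 + 2.7%)/(1 − 1.7%) = 1.027/0.983 ≈ 1.04476.
So π ≈ 4.4761%.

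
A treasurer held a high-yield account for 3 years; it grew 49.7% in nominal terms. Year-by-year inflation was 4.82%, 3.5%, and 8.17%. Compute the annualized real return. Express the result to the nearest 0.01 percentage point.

8.45%

Cumulative inflation factor: 1.0482 × 1.035 × 1.0817 ≈ 1.17352.
Nominal growth factor: 1.49700. Real growth factor = 1.49700 / 1.17352 ≈ 1.27565.
Annualized: 1.27565^(1/3) − 1 ≈ 0.08453.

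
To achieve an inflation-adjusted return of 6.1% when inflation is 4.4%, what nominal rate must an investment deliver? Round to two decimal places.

10.77%

By the Fisher equation, 1 + r_nom = (1 + 6.1%)(1 + 4.4%) = 1.061 × 1.044 = 1.107684.
So r_nom = 10.7684%.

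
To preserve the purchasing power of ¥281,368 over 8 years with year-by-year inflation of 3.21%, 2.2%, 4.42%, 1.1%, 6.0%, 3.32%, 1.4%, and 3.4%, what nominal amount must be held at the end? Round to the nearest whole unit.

Cumulative price-level factor: 1.0321 × 1.022 × 1.0442 × 1.011 × 1.060 × 1.0332 × 1.014 × 1.034 ≈ 1.2786635194.
Multiplying ¥281,368 by the price-level factor gives the future nominal sum.

¥359,775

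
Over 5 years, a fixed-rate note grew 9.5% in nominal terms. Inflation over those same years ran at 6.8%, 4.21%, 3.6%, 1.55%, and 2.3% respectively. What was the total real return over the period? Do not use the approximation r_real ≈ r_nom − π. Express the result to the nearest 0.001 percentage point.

-8.585%

Cumulative inflation factor: 1.068 × 1.0421 × 1.036 × 1.0155 × 1.023 ≈ 1.19783.
Nominal growth factor: 1.09500. Real growth factor = 1.09500 / 1.19783 ≈ 0.91415.
Total real return ≈ -8.5849%.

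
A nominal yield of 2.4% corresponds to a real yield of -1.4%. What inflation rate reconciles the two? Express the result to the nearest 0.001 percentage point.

3.854%

From (1+r_nom) = (1+r_real)(1+π), we get 1+π = (1 + 2.4%)/(1 − 1.4%) = 1.024/0.986 ≈ 1.03854.
So π ≈ 3.8540%.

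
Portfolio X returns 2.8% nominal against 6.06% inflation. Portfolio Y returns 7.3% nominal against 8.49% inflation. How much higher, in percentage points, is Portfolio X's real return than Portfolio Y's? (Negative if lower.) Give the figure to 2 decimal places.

Portfolio X real return: 1.028/1.0606 − 1 = -3.074%.
Portfolio Y real return: 1.073/1.0849 − 1 = -1.097%.
Difference: -3.074 − (-1.097) = -1.977 pp.

-1.98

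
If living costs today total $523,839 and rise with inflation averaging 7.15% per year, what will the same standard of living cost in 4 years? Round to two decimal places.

Cumulative price-level factor: (1+7.15%)^4 ≈ 1.3181617386.
The nominal amount required is $523,839 scaled up by that factor.

$690,504.53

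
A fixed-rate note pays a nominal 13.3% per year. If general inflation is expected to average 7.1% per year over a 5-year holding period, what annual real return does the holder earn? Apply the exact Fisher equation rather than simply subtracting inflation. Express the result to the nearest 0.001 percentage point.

With constant rates the annual real return is the same each year: (1+13.3%)/(1+7.1%) − 1 = 0.05789.

5.789%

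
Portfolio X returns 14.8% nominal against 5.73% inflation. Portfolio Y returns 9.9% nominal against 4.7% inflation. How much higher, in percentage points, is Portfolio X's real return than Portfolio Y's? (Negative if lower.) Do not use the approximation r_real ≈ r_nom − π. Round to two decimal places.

Portfolio X real return: 1.148/1.0573 − 1 = 8.578%.
Portfolio Y real return: 1.099/1.047 − 1 = 4.967%.
Difference: 8.578 − 4.967 = 3.611 pp.

3.61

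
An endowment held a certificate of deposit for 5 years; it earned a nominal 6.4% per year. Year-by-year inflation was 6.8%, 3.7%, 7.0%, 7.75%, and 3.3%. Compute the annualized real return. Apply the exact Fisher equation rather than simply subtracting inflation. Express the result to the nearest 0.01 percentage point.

Cumulative inflation factor: 1.068 × 1.037 × 1.070 × 1.0775 × 1.033 ≈ 1.31902.
Nominal growth factor: 1.36367. Real growth factor = 1.36367 / 1.31902 ≈ 1.03385.
Annualized: 1.03385^(1/5) − 1 ≈ 0.00668.

0.67%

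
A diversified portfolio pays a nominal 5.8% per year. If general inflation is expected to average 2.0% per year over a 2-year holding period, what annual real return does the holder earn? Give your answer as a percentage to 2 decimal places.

With constant rates the annual real return is the same each year: (1+5.8%)/(1+2.0%) − 1 = 0.03725.

3.73%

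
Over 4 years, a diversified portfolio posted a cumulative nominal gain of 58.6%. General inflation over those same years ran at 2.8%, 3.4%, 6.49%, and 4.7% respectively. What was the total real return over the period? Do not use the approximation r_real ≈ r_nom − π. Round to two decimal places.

33.82%

Cumulative inflation factor: 1.028 × 1.034 × 1.0649 × 1.047 ≈ 1.18514.
Nominal growth factor: 1.58600. Real growth factor = 1.58600 / 1.18514 ≈ 1.33824.
Total real return ≈ 33.8240%.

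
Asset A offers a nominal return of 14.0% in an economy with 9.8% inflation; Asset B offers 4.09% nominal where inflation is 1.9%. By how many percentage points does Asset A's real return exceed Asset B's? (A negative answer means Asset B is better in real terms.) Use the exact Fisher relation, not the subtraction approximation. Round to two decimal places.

Asset A real return: 1.140/1.098 − 1 = 3.825%.
Asset B real return: 1.0409/1.019 − 1 = 2.149%.
Difference: 3.825 − 2.149 = 1.676 pp.

1.68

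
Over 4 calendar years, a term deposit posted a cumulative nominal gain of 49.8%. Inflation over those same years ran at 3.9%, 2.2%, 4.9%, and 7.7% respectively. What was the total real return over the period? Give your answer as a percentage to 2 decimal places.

24.87%

Cumulative inflation factor: 1.039 × 1.022 × 1.049 × 1.077 ≈ 1.19966.
Nominal growth factor: 1.49800. Real growth factor = 1.49800 / 1.19966 ≈ 1.24869.
Total real return ≈ 24.8689%.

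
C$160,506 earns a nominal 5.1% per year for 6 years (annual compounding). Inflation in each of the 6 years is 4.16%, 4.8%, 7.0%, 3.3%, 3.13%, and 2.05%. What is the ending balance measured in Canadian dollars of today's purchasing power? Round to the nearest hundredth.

Nominal value at maturity: C$160,506 × (1 + 5.1%)^6 ≈ C$216,325.43.
Price-level factor over 6 years: 1.0416 × 1.048 × 1.070 × 1.033 × 1.0313 × 1.0205 ≈ 1.2698264817.
The maturity value deflated by that factor is the answer in today's purchasing power.

C$170,358.26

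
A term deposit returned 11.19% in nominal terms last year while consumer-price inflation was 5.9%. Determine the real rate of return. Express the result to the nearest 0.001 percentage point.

Real return via the Fisher equation: (1 + 11.19%)/(1 + 5.9%) − 1 = 1.1119/1.059 − 1 ≈ 0.04995.

4.995%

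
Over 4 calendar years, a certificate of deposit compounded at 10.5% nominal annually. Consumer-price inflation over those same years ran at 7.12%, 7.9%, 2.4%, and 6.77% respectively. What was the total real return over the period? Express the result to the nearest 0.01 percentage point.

Cumulative inflation factor: 1.0712 × 1.079 × 1.024 × 1.0677 ≈ 1.26369.
Nominal growth factor: 1.49090. Real growth factor = 1.49090 / 1.26369 ≈ 1.17980.
Total real return ≈ 17.9799%.

17.98%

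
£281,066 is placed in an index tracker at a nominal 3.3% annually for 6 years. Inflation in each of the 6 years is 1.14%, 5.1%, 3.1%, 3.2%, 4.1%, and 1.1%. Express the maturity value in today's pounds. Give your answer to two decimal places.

Nominal value at maturity: £281,066 × (1 + 3.3%)^6 ≈ £341,515.36.
Price-level factor over 6 years: 1.0114 × 1.051 × 1.031 × 1.032 × 1.041 × 1.011 ≈ 1.1903259811.
The maturity value deflated by that factor is the answer in today's purchasing power.

£286,909.10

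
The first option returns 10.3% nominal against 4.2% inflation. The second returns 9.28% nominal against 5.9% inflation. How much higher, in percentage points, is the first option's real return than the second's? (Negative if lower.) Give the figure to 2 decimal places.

The first option real return: 1.103/1.042 − 1 = 5.854%.
The second real return: 1.0928/1.059 − 1 = 3.192%.
Difference: 5.854 − 3.192 = 2.662 pp.

2.66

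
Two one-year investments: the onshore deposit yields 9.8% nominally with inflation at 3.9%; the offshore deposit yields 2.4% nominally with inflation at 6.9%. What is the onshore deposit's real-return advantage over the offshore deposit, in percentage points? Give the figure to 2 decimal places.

The onshore deposit real return: 1.098/1.039 − 1 = 5.679%.
The offshore deposit real return: 1.024/1.069 − 1 = -4.210%.
Difference: 5.679 − (-4.210) = 9.889 pp.

9.89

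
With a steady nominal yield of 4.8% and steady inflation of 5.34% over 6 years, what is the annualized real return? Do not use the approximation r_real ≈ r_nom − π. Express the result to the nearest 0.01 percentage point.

-0.51%

With constant rates the annual real return is the same each year: (1+4.8%)/(1+5.34%) − 1 = -0.00513.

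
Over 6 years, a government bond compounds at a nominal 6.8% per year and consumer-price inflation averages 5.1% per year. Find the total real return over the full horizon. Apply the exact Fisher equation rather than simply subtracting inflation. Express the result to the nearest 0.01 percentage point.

10.11%

The annual real rate is (1+6.8%)/(1+5.1%) − 1 = 1.6175%.
Compounded over 6 years: (1 + 0.016175)^6 − 1 ≈ 0.10106.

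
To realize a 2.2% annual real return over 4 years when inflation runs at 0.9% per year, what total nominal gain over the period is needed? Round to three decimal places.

13.075%

Required annual nominal rate: (1+2.2%)(1+0.9%) − 1 = 3.1198%.
Cumulative over 4 years: (1 + 0.031198)^4 − 1 ≈ 0.13075.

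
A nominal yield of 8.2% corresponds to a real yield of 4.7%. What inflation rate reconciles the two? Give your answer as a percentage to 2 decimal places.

3.34%

From (1+r_nom) = (1+r_real)(1+π), we get 1+π = (1 + 8.2%)/(1 + 4.7%) = 1.082/1.047 ≈ 1.03343.
So π ≈ 3.3429%.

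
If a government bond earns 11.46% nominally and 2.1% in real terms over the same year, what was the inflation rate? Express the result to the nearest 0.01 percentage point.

From (1+r_nom) = (1+r_real)(1+π), we get 1+π = (1 + 11.46%)/(1 + 2.1%) = 1.1146/1.021 ≈ 1.09167.
So π ≈ 9.1675%.

9.17%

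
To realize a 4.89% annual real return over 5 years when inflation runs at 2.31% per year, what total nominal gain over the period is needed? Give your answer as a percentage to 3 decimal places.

42.318%

Required annual nominal rate: (1+4.89%)(1+2.31%) − 1 = 7.312959%.
Cumulative over 5 years: (1 + 0.07312959)^5 − 1 ≈ 0.42318.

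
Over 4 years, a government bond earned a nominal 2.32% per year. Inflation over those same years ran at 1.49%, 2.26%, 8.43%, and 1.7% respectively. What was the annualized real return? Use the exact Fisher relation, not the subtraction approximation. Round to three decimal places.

Cumulative inflation factor: 1.0149 × 1.0226 × 1.0843 × 1.017 ≈ 1.14446.
Nominal growth factor: 1.09608. Real growth factor = 1.09608 / 1.14446 ≈ 0.95773.
Annualized: 0.95773^(1/4) − 1 ≈ -0.01074.

-1.074%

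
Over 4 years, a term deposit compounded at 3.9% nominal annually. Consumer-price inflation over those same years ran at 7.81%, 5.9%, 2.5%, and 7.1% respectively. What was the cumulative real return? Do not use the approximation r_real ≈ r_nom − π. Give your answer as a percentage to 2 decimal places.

Cumulative inflation factor: 1.0781 × 1.059 × 1.025 × 1.071 ≈ 1.25334.
Nominal growth factor: 1.16537. Real growth factor = 1.16537 / 1.25334 ≈ 0.92981.
Total real return ≈ -7.0191%.

-7.02%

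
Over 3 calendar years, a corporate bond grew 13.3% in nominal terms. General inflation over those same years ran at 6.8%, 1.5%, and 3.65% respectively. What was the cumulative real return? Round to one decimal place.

0.8%

Cumulative inflation factor: 1.068 × 1.015 × 1.0365 ≈ 1.12359.
Nominal growth factor: 1.13300. Real growth factor = 1.13300 / 1.12359 ≈ 1.00838.
Total real return ≈ 0.8378%.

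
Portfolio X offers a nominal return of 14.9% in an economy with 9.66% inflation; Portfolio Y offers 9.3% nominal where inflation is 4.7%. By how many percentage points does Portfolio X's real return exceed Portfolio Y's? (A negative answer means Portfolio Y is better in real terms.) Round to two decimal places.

Portfolio X real return: 1.149/1.0966 − 1 = 4.778%.
Portfolio Y real return: 1.093/1.047 − 1 = 4.394%.
Difference: 4.778 − 4.394 = 0.384 pp.

0.38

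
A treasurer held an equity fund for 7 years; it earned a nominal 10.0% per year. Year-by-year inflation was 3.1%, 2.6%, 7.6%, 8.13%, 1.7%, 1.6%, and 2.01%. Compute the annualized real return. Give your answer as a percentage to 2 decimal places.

5.99%

Cumulative inflation factor: 1.031 × 1.026 × 1.076 × 1.0813 × 1.017 × 1.016 × 1.0201 ≈ 1.29724.
Nominal growth factor: 1.94872. Real growth factor = 1.94872 / 1.29724 ≈ 1.50220.
Annualized: 1.50220^(1/7) − 1 ≈ 0.05986.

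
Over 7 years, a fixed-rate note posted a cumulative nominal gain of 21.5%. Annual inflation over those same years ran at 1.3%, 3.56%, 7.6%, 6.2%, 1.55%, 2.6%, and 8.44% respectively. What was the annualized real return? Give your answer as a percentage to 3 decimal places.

-1.540%

Cumulative inflation factor: 1.013 × 1.0356 × 1.076 × 1.062 × 1.0155 × 1.026 × 1.0844 ≈ 1.35443.
Nominal growth factor: 1.21500. Real growth factor = 1.21500 / 1.35443 ≈ 0.89706.
Annualized: 0.89706^(1/7) − 1 ≈ -0.01540.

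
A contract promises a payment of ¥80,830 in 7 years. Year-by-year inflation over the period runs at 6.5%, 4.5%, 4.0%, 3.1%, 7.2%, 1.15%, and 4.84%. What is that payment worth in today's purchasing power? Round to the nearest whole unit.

¥59,584

Price-level factor over 7 years: 1.065 × 1.045 × 1.040 × 1.031 × 1.072 × 1.0115 × 1.0484 ≈ 1.3565805546.
Purchasing power today: ¥80,830 divided by that factor.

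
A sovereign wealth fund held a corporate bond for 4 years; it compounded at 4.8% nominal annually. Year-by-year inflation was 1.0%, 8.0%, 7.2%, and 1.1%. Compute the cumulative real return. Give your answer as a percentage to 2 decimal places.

Cumulative inflation factor: 1.010 × 1.080 × 1.072 × 1.011 ≈ 1.18220.
Nominal growth factor: 1.20627. Real growth factor = 1.20627 / 1.18220 ≈ 1.02036.
Total real return ≈ 2.0361%.

2.04%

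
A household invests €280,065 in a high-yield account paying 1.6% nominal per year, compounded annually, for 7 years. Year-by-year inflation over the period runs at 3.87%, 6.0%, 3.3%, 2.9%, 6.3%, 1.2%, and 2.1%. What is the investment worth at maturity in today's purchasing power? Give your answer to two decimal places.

€243,480.16

Nominal value at maturity: €280,065 × (1 + 1.6%)^7 ≈ €312,978.71.
Price-level factor over 7 years: 1.0387 × 1.060 × 1.033 × 1.029 × 1.063 × 1.012 × 1.021 ≈ 1.2854382307.
The maturity value deflated by that factor is the answer in today's purchasing power.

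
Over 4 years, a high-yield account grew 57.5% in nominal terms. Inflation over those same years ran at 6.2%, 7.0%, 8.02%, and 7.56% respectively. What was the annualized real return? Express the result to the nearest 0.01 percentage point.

Cumulative inflation factor: 1.062 × 1.070 × 1.0802 × 1.0756 ≈ 1.32027.
Nominal growth factor: 1.57500. Real growth factor = 1.57500 / 1.32027 ≈ 1.19294.
Annualized: 1.19294^(1/4) − 1 ≈ 0.04509.

4.51%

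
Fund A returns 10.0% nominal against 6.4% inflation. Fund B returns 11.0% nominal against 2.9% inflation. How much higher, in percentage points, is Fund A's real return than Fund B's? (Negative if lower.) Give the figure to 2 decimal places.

Fund A real return: 1.100/1.064 − 1 = 3.383%.
Fund B real return: 1.110/1.029 − 1 = 7.872%.
Difference: 3.383 − 7.872 = -4.489 pp.

-4.49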